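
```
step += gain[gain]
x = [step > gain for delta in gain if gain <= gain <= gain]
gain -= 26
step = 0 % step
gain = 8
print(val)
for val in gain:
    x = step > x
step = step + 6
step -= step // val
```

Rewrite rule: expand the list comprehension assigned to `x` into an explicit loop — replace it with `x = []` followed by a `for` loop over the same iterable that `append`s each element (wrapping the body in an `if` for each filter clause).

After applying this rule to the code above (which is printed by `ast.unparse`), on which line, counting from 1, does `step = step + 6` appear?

12

Transformed code:
step += gain[gain]
x = []
for delta in gain:
    if gain <= gain <= gain:
        x.append(step > gain)
gain -= 26
step = 0 % step
gain = 8
print(val)
for val in gain:
    x = step > x
step = step + 6
step -= step // val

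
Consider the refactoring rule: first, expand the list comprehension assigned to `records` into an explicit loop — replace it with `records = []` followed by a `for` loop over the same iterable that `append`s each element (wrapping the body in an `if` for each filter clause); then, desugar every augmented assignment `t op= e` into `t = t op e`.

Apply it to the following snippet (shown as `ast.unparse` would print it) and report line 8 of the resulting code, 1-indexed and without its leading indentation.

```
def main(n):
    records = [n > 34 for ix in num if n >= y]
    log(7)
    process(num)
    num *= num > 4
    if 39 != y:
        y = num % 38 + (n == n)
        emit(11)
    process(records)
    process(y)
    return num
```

num = num * (num > 4)

Transformed code:
def main(n):
    records = []
    for ix in num:
        if n >= y:
            records.append(n > 34)
    log(7)
    process(num)
    num = num * (num > 4)
    if 39 != y:
        y = num % 38 + (n == n)
        emit(11)
    process(records)
    process(y)
    return num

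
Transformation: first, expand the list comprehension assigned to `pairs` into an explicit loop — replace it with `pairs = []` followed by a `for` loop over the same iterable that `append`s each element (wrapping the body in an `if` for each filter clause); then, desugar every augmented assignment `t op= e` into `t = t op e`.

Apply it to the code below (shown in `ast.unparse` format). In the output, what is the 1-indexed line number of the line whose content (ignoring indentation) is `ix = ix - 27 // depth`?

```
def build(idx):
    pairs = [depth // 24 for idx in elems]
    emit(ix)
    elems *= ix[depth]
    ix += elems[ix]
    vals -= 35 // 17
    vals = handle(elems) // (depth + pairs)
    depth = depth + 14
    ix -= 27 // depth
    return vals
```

11

Transformed code:
def build(idx):
    pairs = []
    for idx in elems:
        pairs.append(depth // 24)
    emit(ix)
    elems = elems * ix[depth]
    ix = ix + elems[ix]
    vals = vals - 35 // 17
    vals = handle(elems) // (depth + pairs)
    depth = depth + 14
    ix = ix - 27 // depth
    return vals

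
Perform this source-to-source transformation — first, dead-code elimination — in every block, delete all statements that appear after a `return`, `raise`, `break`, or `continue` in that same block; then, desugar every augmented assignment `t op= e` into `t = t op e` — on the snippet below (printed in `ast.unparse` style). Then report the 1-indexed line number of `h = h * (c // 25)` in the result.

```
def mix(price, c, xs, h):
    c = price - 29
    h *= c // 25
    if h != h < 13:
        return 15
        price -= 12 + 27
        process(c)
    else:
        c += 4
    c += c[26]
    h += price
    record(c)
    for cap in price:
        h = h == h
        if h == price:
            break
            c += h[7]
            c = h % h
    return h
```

Transformed code:
def mix(price, c, xs, h):
    c = price - 29
    h = h * (c // 25)
    if h != h < 13:
        return 15
    else:
        c = c + 4
    c = c + c[26]
    h = h + price
    record(c)
    for cap in price:
        h = h == h
        if h == price:
            break
    return h

3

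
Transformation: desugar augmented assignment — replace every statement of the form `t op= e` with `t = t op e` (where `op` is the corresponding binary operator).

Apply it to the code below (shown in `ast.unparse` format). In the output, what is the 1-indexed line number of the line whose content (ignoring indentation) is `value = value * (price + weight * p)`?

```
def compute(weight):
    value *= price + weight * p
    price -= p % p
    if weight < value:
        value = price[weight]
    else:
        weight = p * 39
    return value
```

Transformed code:
def compute(weight):
    value = value * (price + weight * p)
    price = price - p % p
    if weight < value:
        value = price[weight]
    else:
        weight = p * 39
    return value

2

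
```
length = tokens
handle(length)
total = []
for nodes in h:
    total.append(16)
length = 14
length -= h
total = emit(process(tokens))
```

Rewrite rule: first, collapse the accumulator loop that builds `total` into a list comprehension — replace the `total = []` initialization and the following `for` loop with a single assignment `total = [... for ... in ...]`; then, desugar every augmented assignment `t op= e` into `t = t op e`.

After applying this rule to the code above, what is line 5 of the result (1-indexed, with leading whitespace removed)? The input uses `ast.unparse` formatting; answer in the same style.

length = length - h

Transformed code:
length = tokens
handle(length)
total = [16 for nodes in h]
length = 14
length = length - h
total = emit(process(tokens))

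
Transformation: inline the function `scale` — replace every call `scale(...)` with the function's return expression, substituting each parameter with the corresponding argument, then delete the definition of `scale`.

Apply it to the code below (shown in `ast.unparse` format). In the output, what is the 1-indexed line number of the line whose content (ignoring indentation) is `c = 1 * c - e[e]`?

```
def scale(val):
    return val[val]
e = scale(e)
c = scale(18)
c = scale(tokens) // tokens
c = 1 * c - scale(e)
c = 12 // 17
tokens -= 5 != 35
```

4

Transformed code:
e = e[e]
c = 18[18]
c = tokens[tokens] // tokens
c = 1 * c - e[e]
c = 12 // 17
tokens -= 5 != 35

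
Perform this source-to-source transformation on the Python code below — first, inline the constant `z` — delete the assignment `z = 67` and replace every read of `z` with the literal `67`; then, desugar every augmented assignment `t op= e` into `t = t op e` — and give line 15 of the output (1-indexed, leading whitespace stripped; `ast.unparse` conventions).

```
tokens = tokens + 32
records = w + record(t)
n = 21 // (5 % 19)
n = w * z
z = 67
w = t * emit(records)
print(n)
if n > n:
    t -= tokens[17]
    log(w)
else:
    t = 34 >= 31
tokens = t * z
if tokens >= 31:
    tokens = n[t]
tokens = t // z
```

tokens = t // 67

Transformed code:
tokens = tokens + 32
records = w + record(t)
n = 21 // (5 % 19)
n = w * 67
w = t * emit(records)
print(n)
if n > n:
    t = t - tokens[17]
    log(w)
else:
    t = 34 >= 31
tokens = t * 67
if tokens >= 31:
    tokens = n[t]
tokens = t // 67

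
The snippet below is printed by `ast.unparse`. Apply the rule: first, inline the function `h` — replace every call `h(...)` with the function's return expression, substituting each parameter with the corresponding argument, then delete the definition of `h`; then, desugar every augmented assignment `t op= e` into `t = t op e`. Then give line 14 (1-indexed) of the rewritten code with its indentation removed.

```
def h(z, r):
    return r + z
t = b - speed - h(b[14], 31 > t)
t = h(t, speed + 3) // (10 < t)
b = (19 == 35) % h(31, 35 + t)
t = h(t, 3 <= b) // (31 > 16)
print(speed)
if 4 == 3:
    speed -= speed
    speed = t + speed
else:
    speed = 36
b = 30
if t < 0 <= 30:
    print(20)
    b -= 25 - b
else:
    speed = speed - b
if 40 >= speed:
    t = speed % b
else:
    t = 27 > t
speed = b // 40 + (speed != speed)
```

Transformed code:
t = b - speed - ((31 > t) + b[14])
t = (speed + 3 + t) // (10 < t)
b = (19 == 35) % (35 + t + 31)
t = ((3 <= b) + t) // (31 > 16)
print(speed)
if 4 == 3:
    speed = speed - speed
    speed = t + speed
else:
    speed = 36
b = 30
if t < 0 <= 30:
    print(20)
    b = b - (25 - b)
else:
    speed = speed - b
if 40 >= speed:
    t = speed % b
else:
    t = 27 > t
speed = b // 40 + (speed != speed)

b = b - (25 - b)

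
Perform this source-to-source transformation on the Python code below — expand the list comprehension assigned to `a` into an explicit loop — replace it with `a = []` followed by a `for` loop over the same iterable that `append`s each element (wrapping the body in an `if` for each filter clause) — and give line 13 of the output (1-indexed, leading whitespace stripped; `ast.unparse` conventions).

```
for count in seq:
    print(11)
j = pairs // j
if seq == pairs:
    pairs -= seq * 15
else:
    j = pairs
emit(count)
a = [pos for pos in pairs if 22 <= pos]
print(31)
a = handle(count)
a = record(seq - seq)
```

print(31)

Transformed code:
for count in seq:
    print(11)
j = pairs // j
if seq == pairs:
    pairs -= seq * 15
else:
    j = pairs
emit(count)
a = []
for pos in pairs:
    if 22 <= pos:
        a.append(pos)
print(31)
a = handle(count)
a = record(seq - seq)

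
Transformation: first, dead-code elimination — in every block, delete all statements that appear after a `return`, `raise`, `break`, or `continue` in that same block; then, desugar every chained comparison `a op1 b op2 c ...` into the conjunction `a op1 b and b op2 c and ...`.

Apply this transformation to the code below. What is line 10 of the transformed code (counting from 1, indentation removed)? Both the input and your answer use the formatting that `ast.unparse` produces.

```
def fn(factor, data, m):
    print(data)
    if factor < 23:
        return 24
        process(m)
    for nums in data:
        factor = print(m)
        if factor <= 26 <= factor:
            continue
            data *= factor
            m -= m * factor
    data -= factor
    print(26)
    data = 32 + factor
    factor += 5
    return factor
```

Transformed code:
def fn(factor, data, m):
    print(data)
    if factor < 23:
        return 24
    for nums in data:
        factor = print(m)
        if factor <= 26 and 26 <= factor:
            continue
    data -= factor
    print(26)
    data = 32 + factor
    factor += 5
    return factor

print(26)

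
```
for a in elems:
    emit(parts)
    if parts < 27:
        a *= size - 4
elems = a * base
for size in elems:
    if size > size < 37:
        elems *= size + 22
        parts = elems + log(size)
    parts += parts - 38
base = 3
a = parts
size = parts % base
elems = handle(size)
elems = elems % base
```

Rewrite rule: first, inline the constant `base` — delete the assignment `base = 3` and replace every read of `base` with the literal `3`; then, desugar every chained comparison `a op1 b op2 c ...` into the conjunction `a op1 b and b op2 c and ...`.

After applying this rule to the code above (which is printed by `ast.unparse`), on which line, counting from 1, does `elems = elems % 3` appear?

14

Transformed code:
for a in elems:
    emit(parts)
    if parts < 27:
        a *= size - 4
elems = a * 3
for size in elems:
    if size > size and size < 37:
        elems *= size + 22
        parts = elems + log(size)
    parts += parts - 38
a = parts
size = parts % 3
elems = handle(size)
elems = elems % 3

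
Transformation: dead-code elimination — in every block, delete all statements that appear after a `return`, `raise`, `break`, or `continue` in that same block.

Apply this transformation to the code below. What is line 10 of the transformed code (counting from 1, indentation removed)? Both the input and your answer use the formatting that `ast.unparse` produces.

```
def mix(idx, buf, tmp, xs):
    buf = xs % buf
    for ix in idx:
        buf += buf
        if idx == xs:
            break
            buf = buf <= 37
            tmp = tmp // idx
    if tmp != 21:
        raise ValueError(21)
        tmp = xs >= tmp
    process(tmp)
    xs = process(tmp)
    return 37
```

xs = process(tmp)

Transformed code:
def mix(idx, buf, tmp, xs):
    buf = xs % buf
    for ix in idx:
        buf += buf
        if idx == xs:
            break
    if tmp != 21:
        raise ValueError(21)
    process(tmp)
    xs = process(tmp)
    return 37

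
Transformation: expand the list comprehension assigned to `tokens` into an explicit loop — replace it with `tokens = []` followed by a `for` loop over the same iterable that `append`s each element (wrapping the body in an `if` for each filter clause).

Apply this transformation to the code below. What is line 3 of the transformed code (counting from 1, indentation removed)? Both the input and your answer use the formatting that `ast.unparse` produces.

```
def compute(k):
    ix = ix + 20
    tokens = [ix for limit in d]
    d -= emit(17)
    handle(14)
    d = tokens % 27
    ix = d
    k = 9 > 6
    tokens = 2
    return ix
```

Transformed code:
def compute(k):
    ix = ix + 20
    tokens = []
    for limit in d:
        tokens.append(ix)
    d -= emit(17)
    handle(14)
    d = tokens % 27
    ix = d
    k = 9 > 6
    tokens = 2
    return ix

tokens = []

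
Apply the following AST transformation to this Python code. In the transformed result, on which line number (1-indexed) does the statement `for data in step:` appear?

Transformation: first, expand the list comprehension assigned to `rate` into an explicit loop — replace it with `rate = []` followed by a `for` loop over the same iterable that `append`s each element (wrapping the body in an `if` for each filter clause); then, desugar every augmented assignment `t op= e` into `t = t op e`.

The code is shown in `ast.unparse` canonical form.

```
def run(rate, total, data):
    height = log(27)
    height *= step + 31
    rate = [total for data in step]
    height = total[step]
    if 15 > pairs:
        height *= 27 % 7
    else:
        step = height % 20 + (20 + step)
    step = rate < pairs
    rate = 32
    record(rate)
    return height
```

Transformed code:
def run(rate, total, data):
    height = log(27)
    height = height * (step + 31)
    rate = []
    for data in step:
        rate.append(total)
    height = total[step]
    if 15 > pairs:
        height = height * (27 % 7)
    else:
        step = height % 20 + (20 + step)
    step = rate < pairs
    rate = 32
    record(rate)
    return height

5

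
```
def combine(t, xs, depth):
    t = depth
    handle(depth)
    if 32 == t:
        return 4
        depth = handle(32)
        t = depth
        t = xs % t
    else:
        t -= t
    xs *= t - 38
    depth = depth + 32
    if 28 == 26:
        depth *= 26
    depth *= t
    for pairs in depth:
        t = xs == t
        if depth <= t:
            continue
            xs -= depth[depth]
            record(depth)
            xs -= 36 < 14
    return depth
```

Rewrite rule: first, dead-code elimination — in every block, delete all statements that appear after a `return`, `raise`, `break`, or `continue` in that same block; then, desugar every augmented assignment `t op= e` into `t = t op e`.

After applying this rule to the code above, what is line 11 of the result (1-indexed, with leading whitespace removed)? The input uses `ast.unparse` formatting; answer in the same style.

depth = depth * 26

Transformed code:
def combine(t, xs, depth):
    t = depth
    handle(depth)
    if 32 == t:
        return 4
    else:
        t = t - t
    xs = xs * (t - 38)
    depth = depth + 32
    if 28 == 26:
        depth = depth * 26
    depth = depth * t
    for pairs in depth:
        t = xs == t
        if depth <= t:
            continue
    return depth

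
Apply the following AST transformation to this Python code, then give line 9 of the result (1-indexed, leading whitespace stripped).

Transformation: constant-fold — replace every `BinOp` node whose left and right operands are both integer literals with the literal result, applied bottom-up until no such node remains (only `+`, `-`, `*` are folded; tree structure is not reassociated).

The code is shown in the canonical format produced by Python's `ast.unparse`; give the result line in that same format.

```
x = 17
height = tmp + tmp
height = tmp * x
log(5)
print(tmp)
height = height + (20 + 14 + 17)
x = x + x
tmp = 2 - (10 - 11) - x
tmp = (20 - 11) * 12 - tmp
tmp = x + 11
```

tmp = 108 - tmp

Transformed code:
x = 17
height = tmp + tmp
height = tmp * x
log(5)
print(tmp)
height = height + 51
x = x + x
tmp = 3 - x
tmp = 108 - tmp
tmp = x + 11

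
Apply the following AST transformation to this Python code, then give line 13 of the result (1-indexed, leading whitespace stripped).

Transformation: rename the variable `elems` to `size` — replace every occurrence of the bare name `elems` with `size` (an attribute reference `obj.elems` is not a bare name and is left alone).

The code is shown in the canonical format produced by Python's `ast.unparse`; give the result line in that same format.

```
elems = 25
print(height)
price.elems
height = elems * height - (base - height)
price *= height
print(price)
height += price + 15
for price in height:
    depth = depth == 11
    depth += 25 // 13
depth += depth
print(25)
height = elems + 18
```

height = size + 18

Transformed code:
size = 25
print(height)
price.elems
height = size * height - (base - height)
price *= height
print(price)
height += price + 15
for price in height:
    depth = depth == 11
    depth += 25 // 13
depth += depth
print(25)
height = size + 18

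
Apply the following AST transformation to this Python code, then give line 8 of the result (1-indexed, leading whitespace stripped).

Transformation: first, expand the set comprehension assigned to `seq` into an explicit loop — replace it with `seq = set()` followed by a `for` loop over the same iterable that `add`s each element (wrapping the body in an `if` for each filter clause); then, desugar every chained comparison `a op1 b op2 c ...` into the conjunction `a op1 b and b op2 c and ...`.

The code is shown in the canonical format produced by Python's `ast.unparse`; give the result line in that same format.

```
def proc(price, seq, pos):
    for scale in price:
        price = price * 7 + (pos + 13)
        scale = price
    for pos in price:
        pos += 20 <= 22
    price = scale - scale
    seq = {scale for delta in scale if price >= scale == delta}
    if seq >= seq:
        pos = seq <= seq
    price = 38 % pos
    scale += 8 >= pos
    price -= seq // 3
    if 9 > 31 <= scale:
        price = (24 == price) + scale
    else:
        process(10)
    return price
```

seq = set()

Transformed code:
def proc(price, seq, pos):
    for scale in price:
        price = price * 7 + (pos + 13)
        scale = price
    for pos in price:
        pos += 20 <= 22
    price = scale - scale
    seq = set()
    for delta in scale:
        if price >= scale and scale == delta:
            seq.add(scale)
    if seq >= seq:
        pos = seq <= seq
    price = 38 % pos
    scale += 8 >= pos
    price -= seq // 3
    if 9 > 31 and 31 <= scale:
        price = (24 == price) + scale
    else:
        process(10)
    return price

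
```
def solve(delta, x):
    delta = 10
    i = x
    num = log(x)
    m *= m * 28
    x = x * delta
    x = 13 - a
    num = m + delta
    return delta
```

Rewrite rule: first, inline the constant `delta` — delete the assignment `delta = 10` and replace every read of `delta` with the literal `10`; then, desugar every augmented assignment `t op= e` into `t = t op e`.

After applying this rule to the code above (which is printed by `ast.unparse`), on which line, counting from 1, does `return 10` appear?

Transformed code:
def solve(delta, x):
    i = x
    num = log(x)
    m = m * (m * 28)
    x = x * 10
    x = 13 - a
    num = m + 10
    return 10

8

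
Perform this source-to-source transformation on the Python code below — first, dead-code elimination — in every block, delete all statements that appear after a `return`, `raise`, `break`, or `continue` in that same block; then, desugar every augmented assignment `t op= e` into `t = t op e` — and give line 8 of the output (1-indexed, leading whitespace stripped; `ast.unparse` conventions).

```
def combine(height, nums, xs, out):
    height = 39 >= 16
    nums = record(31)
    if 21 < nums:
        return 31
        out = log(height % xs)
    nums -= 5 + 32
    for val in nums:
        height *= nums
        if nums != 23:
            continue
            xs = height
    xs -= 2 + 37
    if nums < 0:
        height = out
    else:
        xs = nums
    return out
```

Transformed code:
def combine(height, nums, xs, out):
    height = 39 >= 16
    nums = record(31)
    if 21 < nums:
        return 31
    nums = nums - (5 + 32)
    for val in nums:
        height = height * nums
        if nums != 23:
            continue
    xs = xs - (2 + 37)
    if nums < 0:
        height = out
    else:
        xs = nums
    return out

height = height * nums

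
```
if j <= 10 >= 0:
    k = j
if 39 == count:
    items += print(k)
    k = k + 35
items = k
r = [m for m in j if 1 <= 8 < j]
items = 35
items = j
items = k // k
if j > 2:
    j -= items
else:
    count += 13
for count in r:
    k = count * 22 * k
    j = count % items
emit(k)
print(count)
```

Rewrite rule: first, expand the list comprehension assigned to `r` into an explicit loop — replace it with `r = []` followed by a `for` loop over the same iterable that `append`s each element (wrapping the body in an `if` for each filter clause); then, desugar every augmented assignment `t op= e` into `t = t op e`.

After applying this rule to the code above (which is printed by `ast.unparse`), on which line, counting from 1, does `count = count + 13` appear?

17

Transformed code:
if j <= 10 >= 0:
    k = j
if 39 == count:
    items = items + print(k)
    k = k + 35
items = k
r = []
for m in j:
    if 1 <= 8 < j:
        r.append(m)
items = 35
items = j
items = k // k
if j > 2:
    j = j - items
else:
    count = count + 13
for count in r:
    k = count * 22 * k
    j = count % items
emit(k)
print(count)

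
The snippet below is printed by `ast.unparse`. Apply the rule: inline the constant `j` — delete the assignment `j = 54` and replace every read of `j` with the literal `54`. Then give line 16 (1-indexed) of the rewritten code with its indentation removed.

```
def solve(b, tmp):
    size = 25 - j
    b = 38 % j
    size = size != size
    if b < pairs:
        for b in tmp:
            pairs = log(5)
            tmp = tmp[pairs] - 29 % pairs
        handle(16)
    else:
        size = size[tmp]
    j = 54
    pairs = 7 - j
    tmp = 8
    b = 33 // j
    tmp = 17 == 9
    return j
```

Transformed code:
def solve(b, tmp):
    size = 25 - 54
    b = 38 % 54
    size = size != size
    if b < pairs:
        for b in tmp:
            pairs = log(5)
            tmp = tmp[pairs] - 29 % pairs
        handle(16)
    else:
        size = size[tmp]
    pairs = 7 - 54
    tmp = 8
    b = 33 // 54
    tmp = 17 == 9
    return 54

return 54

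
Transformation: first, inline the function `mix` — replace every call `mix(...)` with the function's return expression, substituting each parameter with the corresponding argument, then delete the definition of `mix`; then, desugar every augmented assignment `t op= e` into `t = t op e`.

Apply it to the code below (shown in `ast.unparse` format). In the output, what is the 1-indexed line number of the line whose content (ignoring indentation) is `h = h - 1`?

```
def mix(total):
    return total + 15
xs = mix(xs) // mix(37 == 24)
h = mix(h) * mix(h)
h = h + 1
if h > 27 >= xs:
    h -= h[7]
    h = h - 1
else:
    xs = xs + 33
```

6

Transformed code:
xs = (xs + 15) // ((37 == 24) + 15)
h = (h + 15) * (h + 15)
h = h + 1
if h > 27 >= xs:
    h = h - h[7]
    h = h - 1
else:
    xs = xs + 33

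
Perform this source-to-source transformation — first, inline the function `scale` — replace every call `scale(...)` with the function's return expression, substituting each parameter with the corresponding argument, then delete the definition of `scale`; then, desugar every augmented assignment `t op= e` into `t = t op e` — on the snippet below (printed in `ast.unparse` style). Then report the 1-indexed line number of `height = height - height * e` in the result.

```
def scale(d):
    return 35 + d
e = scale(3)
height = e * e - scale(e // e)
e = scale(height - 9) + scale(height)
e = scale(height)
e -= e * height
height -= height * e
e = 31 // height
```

Transformed code:
e = 35 + 3
height = e * e - (35 + e // e)
e = 35 + (height - 9) + (35 + height)
e = 35 + height
e = e - e * height
height = height - height * e
e = 31 // height

6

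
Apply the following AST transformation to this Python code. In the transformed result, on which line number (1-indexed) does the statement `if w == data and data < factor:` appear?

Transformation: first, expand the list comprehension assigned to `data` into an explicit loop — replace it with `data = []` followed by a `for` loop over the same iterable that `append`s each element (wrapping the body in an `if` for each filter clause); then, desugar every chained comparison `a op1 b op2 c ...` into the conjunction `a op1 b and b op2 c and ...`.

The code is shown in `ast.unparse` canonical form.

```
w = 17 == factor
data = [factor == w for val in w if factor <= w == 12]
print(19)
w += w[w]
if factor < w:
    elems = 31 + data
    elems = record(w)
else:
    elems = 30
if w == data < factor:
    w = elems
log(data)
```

13

Transformed code:
w = 17 == factor
data = []
for val in w:
    if factor <= w and w == 12:
        data.append(factor == w)
print(19)
w += w[w]
if factor < w:
    elems = 31 + data
    elems = record(w)
else:
    elems = 30
if w == data and data < factor:
    w = elems
log(data)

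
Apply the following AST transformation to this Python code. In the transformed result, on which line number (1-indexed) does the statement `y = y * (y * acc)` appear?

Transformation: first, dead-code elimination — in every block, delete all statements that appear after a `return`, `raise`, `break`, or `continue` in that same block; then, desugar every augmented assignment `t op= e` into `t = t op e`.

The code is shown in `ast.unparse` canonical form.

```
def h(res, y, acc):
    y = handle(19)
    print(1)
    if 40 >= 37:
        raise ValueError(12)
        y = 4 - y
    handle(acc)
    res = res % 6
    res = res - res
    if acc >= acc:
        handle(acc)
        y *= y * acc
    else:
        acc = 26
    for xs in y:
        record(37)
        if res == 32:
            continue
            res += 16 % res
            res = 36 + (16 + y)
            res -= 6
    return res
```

11

Transformed code:
def h(res, y, acc):
    y = handle(19)
    print(1)
    if 40 >= 37:
        raise ValueError(12)
    handle(acc)
    res = res % 6
    res = res - res
    if acc >= acc:
        handle(acc)
        y = y * (y * acc)
    else:
        acc = 26
    for xs in y:
        record(37)
        if res == 32:
            continue
    return res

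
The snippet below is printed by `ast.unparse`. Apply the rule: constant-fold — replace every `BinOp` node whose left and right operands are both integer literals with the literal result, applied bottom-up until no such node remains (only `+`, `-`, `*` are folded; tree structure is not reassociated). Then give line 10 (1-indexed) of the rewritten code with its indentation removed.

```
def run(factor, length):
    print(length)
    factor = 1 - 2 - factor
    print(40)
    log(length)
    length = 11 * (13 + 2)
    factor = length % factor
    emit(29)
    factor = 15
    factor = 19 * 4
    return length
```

Transformed code:
def run(factor, length):
    print(length)
    factor = -1 - factor
    print(40)
    log(length)
    length = 165
    factor = length % factor
    emit(29)
    factor = 15
    factor = 76
    return length

factor = 76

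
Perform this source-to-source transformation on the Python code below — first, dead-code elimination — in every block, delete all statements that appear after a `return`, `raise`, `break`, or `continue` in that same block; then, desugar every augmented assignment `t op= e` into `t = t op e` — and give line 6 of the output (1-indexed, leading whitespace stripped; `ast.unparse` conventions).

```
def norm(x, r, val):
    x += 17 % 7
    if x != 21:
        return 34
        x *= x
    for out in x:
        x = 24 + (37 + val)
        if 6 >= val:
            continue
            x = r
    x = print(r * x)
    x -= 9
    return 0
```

x = 24 + (37 + val)

Transformed code:
def norm(x, r, val):
    x = x + 17 % 7
    if x != 21:
        return 34
    for out in x:
        x = 24 + (37 + val)
        if 6 >= val:
            continue
    x = print(r * x)
    x = x - 9
    return 0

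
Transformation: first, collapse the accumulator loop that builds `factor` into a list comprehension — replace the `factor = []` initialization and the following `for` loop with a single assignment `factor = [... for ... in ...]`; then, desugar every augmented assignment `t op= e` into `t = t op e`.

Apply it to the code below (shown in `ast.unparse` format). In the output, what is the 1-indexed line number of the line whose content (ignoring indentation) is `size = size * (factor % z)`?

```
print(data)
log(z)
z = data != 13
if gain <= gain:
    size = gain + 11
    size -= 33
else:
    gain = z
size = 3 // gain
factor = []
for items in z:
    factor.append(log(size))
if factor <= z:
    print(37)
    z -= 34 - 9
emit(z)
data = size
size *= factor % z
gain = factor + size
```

16

Transformed code:
print(data)
log(z)
z = data != 13
if gain <= gain:
    size = gain + 11
    size = size - 33
else:
    gain = z
size = 3 // gain
factor = [log(size) for items in z]
if factor <= z:
    print(37)
    z = z - (34 - 9)
emit(z)
data = size
size = size * (factor % z)
gain = factor + size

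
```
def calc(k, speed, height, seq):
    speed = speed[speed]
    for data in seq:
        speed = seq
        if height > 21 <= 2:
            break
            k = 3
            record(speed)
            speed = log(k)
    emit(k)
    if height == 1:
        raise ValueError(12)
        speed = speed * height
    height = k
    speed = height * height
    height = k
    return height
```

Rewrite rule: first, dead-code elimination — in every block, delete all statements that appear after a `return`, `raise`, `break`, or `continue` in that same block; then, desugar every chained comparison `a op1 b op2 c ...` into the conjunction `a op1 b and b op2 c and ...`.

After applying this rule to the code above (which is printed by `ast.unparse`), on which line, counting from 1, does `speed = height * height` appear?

11

Transformed code:
def calc(k, speed, height, seq):
    speed = speed[speed]
    for data in seq:
        speed = seq
        if height > 21 and 21 <= 2:
            break
    emit(k)
    if height == 1:
        raise ValueError(12)
    height = k
    speed = height * height
    height = k
    return height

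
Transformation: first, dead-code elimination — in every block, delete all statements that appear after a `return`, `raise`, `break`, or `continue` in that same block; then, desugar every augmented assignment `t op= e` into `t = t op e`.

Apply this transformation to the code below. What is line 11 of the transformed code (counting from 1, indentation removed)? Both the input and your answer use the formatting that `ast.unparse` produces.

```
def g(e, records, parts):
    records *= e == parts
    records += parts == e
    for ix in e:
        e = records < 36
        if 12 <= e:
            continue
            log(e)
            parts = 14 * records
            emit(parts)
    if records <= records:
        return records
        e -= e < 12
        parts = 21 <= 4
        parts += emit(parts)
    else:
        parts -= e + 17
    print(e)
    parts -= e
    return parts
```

Transformed code:
def g(e, records, parts):
    records = records * (e == parts)
    records = records + (parts == e)
    for ix in e:
        e = records < 36
        if 12 <= e:
            continue
    if records <= records:
        return records
    else:
        parts = parts - (e + 17)
    print(e)
    parts = parts - e
    return parts

parts = parts - (e + 17)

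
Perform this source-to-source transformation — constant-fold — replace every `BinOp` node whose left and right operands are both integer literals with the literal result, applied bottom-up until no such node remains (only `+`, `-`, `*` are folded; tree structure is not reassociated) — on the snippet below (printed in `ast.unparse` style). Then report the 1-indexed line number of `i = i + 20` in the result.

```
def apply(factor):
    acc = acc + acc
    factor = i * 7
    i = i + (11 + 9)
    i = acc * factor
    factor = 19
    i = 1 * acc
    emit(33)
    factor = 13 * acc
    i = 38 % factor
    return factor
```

Transformed code:
def apply(factor):
    acc = acc + acc
    factor = i * 7
    i = i + 20
    i = acc * factor
    factor = 19
    i = 1 * acc
    emit(33)
    factor = 13 * acc
    i = 38 % factor
    return factor

4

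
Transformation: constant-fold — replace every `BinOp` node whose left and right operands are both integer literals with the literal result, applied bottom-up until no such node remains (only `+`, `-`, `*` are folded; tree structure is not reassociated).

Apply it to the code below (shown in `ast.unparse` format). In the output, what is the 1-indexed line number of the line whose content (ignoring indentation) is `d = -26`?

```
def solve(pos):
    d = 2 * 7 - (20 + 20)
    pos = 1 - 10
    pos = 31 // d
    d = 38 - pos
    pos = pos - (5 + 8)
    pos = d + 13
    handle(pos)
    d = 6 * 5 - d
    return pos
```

2

Transformed code:
def solve(pos):
    d = -26
    pos = -9
    pos = 31 // d
    d = 38 - pos
    pos = pos - 13
    pos = d + 13
    handle(pos)
    d = 30 - d
    return pos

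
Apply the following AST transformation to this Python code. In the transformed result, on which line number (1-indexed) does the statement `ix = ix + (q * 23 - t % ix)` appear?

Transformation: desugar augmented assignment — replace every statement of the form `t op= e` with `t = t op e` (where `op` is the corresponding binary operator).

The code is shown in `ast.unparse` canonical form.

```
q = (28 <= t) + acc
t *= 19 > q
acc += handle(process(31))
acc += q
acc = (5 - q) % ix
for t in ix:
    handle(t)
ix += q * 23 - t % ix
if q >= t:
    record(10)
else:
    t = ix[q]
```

Transformed code:
q = (28 <= t) + acc
t = t * (19 > q)
acc = acc + handle(process(31))
acc = acc + q
acc = (5 - q) % ix
for t in ix:
    handle(t)
ix = ix + (q * 23 - t % ix)
if q >= t:
    record(10)
else:
    t = ix[q]

8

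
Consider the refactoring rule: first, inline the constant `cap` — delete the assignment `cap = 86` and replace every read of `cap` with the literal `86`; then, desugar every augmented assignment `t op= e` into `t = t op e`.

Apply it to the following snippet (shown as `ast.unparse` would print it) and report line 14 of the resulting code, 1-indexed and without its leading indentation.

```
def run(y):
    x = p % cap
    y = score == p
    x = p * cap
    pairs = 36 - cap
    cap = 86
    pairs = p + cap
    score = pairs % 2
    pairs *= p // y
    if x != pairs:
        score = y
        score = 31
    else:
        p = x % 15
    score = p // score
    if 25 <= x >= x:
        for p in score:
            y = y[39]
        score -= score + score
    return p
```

score = p // score

Transformed code:
def run(y):
    x = p % 86
    y = score == p
    x = p * 86
    pairs = 36 - 86
    pairs = p + 86
    score = pairs % 2
    pairs = pairs * (p // y)
    if x != pairs:
        score = y
        score = 31
    else:
        p = x % 15
    score = p // score
    if 25 <= x >= x:
        for p in score:
            y = y[39]
        score = score - (score + score)
    return p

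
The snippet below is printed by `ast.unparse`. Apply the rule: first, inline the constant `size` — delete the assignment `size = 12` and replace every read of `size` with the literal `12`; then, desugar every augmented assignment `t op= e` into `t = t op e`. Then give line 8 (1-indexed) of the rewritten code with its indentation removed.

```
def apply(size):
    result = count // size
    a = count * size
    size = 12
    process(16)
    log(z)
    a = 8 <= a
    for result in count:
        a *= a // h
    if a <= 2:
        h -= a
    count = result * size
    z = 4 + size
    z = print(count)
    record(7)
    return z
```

a = a * (a // h)

Transformed code:
def apply(size):
    result = count // 12
    a = count * 12
    process(16)
    log(z)
    a = 8 <= a
    for result in count:
        a = a * (a // h)
    if a <= 2:
        h = h - a
    count = result * 12
    z = 4 + 12
    z = print(count)
    record(7)
    return z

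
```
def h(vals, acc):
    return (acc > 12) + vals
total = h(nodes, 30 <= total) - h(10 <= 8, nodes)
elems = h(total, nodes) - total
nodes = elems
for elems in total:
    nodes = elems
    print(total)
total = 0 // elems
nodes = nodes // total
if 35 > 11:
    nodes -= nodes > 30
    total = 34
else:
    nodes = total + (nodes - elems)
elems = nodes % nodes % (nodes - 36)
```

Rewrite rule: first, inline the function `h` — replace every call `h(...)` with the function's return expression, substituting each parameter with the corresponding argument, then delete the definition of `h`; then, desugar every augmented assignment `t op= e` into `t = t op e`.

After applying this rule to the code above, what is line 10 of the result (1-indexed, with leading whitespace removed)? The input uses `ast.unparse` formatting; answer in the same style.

nodes = nodes - (nodes > 30)

Transformed code:
total = ((30 <= total) > 12) + nodes - ((nodes > 12) + (10 <= 8))
elems = (nodes > 12) + total - total
nodes = elems
for elems in total:
    nodes = elems
    print(total)
total = 0 // elems
nodes = nodes // total
if 35 > 11:
    nodes = nodes - (nodes > 30)
    total = 34
else:
    nodes = total + (nodes - elems)
elems = nodes % nodes % (nodes - 36)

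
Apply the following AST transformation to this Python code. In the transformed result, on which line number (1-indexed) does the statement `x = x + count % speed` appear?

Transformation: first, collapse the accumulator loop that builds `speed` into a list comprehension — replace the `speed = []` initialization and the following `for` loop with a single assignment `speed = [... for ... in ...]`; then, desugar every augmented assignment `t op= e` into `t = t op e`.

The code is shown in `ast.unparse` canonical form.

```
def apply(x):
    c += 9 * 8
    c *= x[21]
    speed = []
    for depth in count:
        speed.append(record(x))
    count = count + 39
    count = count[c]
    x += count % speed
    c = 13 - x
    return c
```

Transformed code:
def apply(x):
    c = c + 9 * 8
    c = c * x[21]
    speed = [record(x) for depth in count]
    count = count + 39
    count = count[c]
    x = x + count % speed
    c = 13 - x
    return c

7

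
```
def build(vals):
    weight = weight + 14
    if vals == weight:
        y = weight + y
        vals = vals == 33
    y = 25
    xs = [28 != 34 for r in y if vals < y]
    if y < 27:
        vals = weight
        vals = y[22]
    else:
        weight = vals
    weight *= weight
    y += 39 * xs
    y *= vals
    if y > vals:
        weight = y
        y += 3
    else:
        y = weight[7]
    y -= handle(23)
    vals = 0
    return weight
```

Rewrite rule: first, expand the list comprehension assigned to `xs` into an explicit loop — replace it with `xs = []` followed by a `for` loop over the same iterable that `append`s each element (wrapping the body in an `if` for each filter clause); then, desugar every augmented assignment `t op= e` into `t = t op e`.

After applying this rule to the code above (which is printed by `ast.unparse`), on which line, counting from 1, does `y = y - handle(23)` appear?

Transformed code:
def build(vals):
    weight = weight + 14
    if vals == weight:
        y = weight + y
        vals = vals == 33
    y = 25
    xs = []
    for r in y:
        if vals < y:
            xs.append(28 != 34)
    if y < 27:
        vals = weight
        vals = y[22]
    else:
        weight = vals
    weight = weight * weight
    y = y + 39 * xs
    y = y * vals
    if y > vals:
        weight = y
        y = y + 3
    else:
        y = weight[7]
    y = y - handle(23)
    vals = 0
    return weight

24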